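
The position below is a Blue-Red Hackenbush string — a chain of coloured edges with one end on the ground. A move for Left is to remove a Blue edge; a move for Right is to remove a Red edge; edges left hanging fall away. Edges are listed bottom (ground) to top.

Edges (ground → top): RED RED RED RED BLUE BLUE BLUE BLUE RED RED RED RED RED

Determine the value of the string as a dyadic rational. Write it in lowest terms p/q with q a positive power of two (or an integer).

Recurse on prefixes of the 13-edge string RED RED RED RED BLUE BLUE BLUE BLUE RED RED RED RED RED:
val(R) = { (no moves) | 0 } -> -1
val(RR) = { (no moves) | -1,0 } -> -2
val(RRR) = { (no moves) | -2,-1,0 } -> -3
val(RRRR) = { (no moves) | -3,-2,-1,0 } -> -4
val(RRRRB) = { -4 | -3,-2,-1,0 } -> -7/2
val(RRRRBB) = { -4,-7/2 | -3,-2,-1,0 } -> -13/4
val(RRRRBBB) = { -4,-7/2,-13/4 | -3,-2,-1,0 } -> -25/8
val(RRRRBBBB) = { -4,-7/2,-13/4,-25/8 | -3,-2,-1,0 } -> -49/16
val(RRRRBBBBR) = { -4,-7/2,-13/4,-25/8 | -49/16,-3,-2,-1,0 } -> -99/32
val(RRRRBBBBRR) = { -4,-7/2,-13/4,-25/8 | -99/32,-49/16,-3,-2,-1,0 } -> -199/64
val(RRRRBBBBRRR) = { -4,-7/2,-13/4,-25/8 | -199/64,-99/32,-49/16,-3,-2,-1,0 } -> -399/128
val(RRRRBBBBRRRR) = { -4,-7/2,-13/4,-25/8 | -399/128,-199/64,-99/32,-49/16,-3,-2,-1,0 } -> -799/256
val(RRRRBBBBRRRRR) = { -4,-7/2,-13/4,-25/8 | -799/256,-399/128,-199/64,-99/32,-49/16,-3,-2,-1,0 } -> -1599/512

-1599/512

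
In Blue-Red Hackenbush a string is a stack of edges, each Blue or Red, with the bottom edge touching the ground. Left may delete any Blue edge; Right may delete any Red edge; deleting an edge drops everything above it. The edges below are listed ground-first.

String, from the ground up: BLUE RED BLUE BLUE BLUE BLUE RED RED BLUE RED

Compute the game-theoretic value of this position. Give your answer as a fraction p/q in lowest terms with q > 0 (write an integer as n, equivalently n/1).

Prefix values for BLUE RED BLUE BLUE BLUE BLUE RED RED BLUE RED via {L|R} + simplicity:
value(B) = { 0 | — } → 1
value(BR) = { 0 | 1 } → 1/2
value(BRB) = { 0, 1/2 | 1 } → 3/4
value(BRBB) = { 0, 1/2, 3/4 | 1 } → 7/8
value(BRBBB) = { 0, 1/2, 3/4, 7/8 | 1 } → 15/16
value(BRBBBB) = { 0, 1/2, 3/4, 7/8, 15/16 | 1 } → 31/32
value(BRBBBBR) = { 0, 1/2, 3/4, 7/8, 15/16 | 31/32, 1 } → 61/64
value(BRBBBBRR) = { 0, 1/2, 3/4, 7/8, 15/16 | 61/64, 31/32, 1 } → 121/128
value(BRBBBBRRB) = { 0, 1/2, 3/4, 7/8, 15/16, 121/128 | 61/64, 31/32, 1 } → 243/256
value(BRBBBBRRBR) = { 0, 1/2, 3/4, 7/8, 15/16, 121/128 | 243/256, 61/64, 31/32, 1 } → 485/512

485/512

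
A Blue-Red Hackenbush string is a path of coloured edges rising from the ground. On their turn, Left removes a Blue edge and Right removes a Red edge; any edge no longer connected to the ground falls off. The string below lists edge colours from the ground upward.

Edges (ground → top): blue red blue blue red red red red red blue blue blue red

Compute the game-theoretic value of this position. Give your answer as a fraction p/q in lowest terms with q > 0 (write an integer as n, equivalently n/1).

3101/4096

Prefix values for blue red blue blue red red red red red blue blue blue red via {L|R} + simplicity:
g(b) = { 0 | — } so 1
g(br) = { 0 | 1 } so 1/2
g(brb) = { 0,1/2 | 1 } so 3/4
g(brbb) = { 0,1/2,3/4 | 1 } so 7/8
g(brbbr) = { 0,1/2,3/4 | 7/8,1 } so 13/16
g(brbbrr) = { 0,1/2,3/4 | 13/16,7/8,1 } so 25/32
g(brbbrrr) = { 0,1/2,3/4 | 25/32,13/16,7/8,1 } so 49/64
g(brbbrrrr) = { 0,1/2,3/4 | 49/64,25/32,13/16,7/8,1 } so 97/128
g(brbbrrrrr) = { 0,1/2,3/4 | 97/128,49/64,25/32,13/16,7/8,1 } so 193/256
g(brbbrrrrrb) = { 0,1/2,3/4,193/256 | 97/128,49/64,25/32,13/16,7/8,1 } so 387/512
g(brbbrrrrrbb) = { 0,1/2,3/4,193/256,387/512 | 97/128,49/64,25/32,13/16,7/8,1 } so 775/1024
g(brbbrrrrrbbb) = { 0,1/2,3/4,193/256,387/512,775/1024 | 97/128,49/64,25/32,13/16,7/8,1 } so 1551/2048
g(brbbrrrrrbbbr) = { 0,1/2,3/4,193/256,387/512,775/1024 | 1551/2048,97/128,49/64,25/32,13/16,7/8,1 } so 3101/4096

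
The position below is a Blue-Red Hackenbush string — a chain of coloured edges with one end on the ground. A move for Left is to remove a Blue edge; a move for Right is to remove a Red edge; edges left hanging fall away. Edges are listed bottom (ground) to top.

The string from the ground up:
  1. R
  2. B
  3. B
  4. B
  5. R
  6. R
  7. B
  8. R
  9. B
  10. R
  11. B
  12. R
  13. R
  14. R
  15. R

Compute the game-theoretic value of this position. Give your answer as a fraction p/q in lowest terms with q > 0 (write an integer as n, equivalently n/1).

-3423/16384

G(R) = {  | 0 } -> -1
G(RB) = { -1 | 0 } -> -1/2
G(RBB) = { -1; -1/2 | 0 } -> -1/4
G(RBBB) = { -1; -1/2; -1/4 | 0 } -> -1/8
G(RBBBR) = { -1; -1/2; -1/4 | -1/8; 0 } -> -3/16
G(RBBBRR) = { -1; -1/2; -1/4 | -3/16; -1/8; 0 } -> -7/32
G(RBBBRRB) = { -1; -1/2; -1/4; -7/32 | -3/16; -1/8; 0 } -> -13/64
G(RBBBRRBR) = { -1; -1/2; -1/4; -7/32 | -13/64; -3/16; -1/8; 0 } -> -27/128
G(RBBBRRBRB) = { -1; -1/2; -1/4; -7/32; -27/128 | -13/64; -3/16; -1/8; 0 } -> -53/256
G(RBBBRRBRBR) = { -1; -1/2; -1/4; -7/32; -27/128 | -53/256; -13/64; -3/16; -1/8; 0 } -> -107/512
G(RBBBRRBRBRB) = { -1; -1/2; -1/4; -7/32; -27/128; -107/512 | -53/256; -13/64; -3/16; -1/8; 0 } -> -213/1024
G(RBBBRRBRBRBR) = { -1; -1/2; -1/4; -7/32; -27/128; -107/512 | -213/1024; -53/256; -13/64; -3/16; -1/8; 0 } -> -427/2048
G(RBBBRRBRBRBRR) = { -1; -1/2; -1/4; -7/32; -27/128; -107/512 | -427/2048; -213/1024; -53/256; -13/64; -3/16; -1/8; 0 } -> -855/4096
G(RBBBRRBRBRBRRR) = { -1; -1/2; -1/4; -7/32; -27/128; -107/512 | -855/4096; -427/2048; -213/1024; -53/256; -13/64; -3/16; -1/8; 0 } -> -1711/8192
G(RBBBRRBRBRBRRRR) = { -1; -1/2; -1/4; -7/32; -27/128; -107/512 | -1711/8192; -855/4096; -427/2048; -213/1024; -53/256; -13/64; -3/16; -1/8; 0 } -> -3423/16384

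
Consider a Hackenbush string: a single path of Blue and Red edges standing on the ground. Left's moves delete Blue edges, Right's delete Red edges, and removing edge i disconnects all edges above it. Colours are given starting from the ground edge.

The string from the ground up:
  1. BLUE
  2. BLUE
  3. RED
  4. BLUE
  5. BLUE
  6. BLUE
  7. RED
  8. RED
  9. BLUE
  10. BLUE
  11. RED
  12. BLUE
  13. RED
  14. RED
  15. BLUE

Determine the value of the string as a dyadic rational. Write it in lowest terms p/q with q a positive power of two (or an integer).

B: Left { 0 }, Right { — } = simplest 1
BB: Left { 0; 1 }, Right { — } = simplest 2
BBR: Left { 0; 1 }, Right { 2 } = simplest 3/2
BBRB: Left { 0; 1; 3/2 }, Right { 2 } = simplest 7/4
BBRBB: Left { 0; 1; 3/2; 7/4 }, Right { 2 } = simplest 15/8
BBRBBB: Left { 0; 1; 3/2; 7/4; 15/8 }, Right { 2 } = simplest 31/16
BBRBBBR: Left { 0; 1; 3/2; 7/4; 15/8 }, Right { 31/16; 2 } = simplest 61/32
BBRBBBRR: Left { 0; 1; 3/2; 7/4; 15/8 }, Right { 61/32; 31/16; 2 } = simplest 121/64
BBRBBBRRB: Left { 0; 1; 3/2; 7/4; 15/8; 121/64 }, Right { 61/32; 31/16; 2 } = simplest 243/128
BBRBBBRRBB: Left { 0; 1; 3/2; 7/4; 15/8; 121/64; 243/128 }, Right { 61/32; 31/16; 2 } = simplest 487/256
BBRBBBRRBBR: Left { 0; 1; 3/2; 7/4; 15/8; 121/64; 243/128 }, Right { 487/256; 61/32; 31/16; 2 } = simplest 973/512
BBRBBBRRBBRB: Left { 0; 1; 3/2; 7/4; 15/8; 121/64; 243/128; 973/512 }, Right { 487/256; 61/32; 31/16; 2 } = simplest 1947/1024
BBRBBBRRBBRBR: Left { 0; 1; 3/2; 7/4; 15/8; 121/64; 243/128; 973/512 }, Right { 1947/1024; 487/256; 61/32; 31/16; 2 } = simplest 3893/2048
BBRBBBRRBBRBRR: Left { 0; 1; 3/2; 7/4; 15/8; 121/64; 243/128; 973/512 }, Right { 3893/2048; 1947/1024; 487/256; 61/32; 31/16; 2 } = simplest 7785/4096
BBRBBBRRBBRBRRB: Left { 0; 1; 3/2; 7/4; 15/8; 121/64; 243/128; 973/512; 7785/4096 }, Right { 3893/2048; 1947/1024; 487/256; 61/32; 31/16; 2 } = simplest 15571/8192

15571/8192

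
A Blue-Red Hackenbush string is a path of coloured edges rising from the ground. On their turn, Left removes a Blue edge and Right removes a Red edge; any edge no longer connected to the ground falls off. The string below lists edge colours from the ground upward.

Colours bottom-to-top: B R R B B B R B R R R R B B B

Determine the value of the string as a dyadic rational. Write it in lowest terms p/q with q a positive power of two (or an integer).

B: Left { 0 }, Right {  } — simplest 1
BR: Left { 0 }, Right { 1 } — simplest 1/2
BRR: Left { 0 }, Right { 1/2,1 } — simplest 1/4
BRRB: Left { 0,1/4 }, Right { 1/2,1 } — simplest 3/8
BRRBB: Left { 0,1/4,3/8 }, Right { 1/2,1 } — simplest 7/16
BRRBBB: Left { 0,1/4,3/8,7/16 }, Right { 1/2,1 } — simplest 15/32
BRRBBBR: Left { 0,1/4,3/8,7/16 }, Right { 15/32,1/2,1 } — simplest 29/64
BRRBBBRB: Left { 0,1/4,3/8,7/16,29/64 }, Right { 15/32,1/2,1 } — simplest 59/128
BRRBBBRBR: Left { 0,1/4,3/8,7/16,29/64 }, Right { 59/128,15/32,1/2,1 } — simplest 117/256
BRRBBBRBRR: Left { 0,1/4,3/8,7/16,29/64 }, Right { 117/256,59/128,15/32,1/2,1 } — simplest 233/512
BRRBBBRBRRR: Left { 0,1/4,3/8,7/16,29/64 }, Right { 233/512,117/256,59/128,15/32,1/2,1 } — simplest 465/1024
BRRBBBRBRRRR: Left { 0,1/4,3/8,7/16,29/64 }, Right { 465/1024,233/512,117/256,59/128,15/32,1/2,1 } — simplest 929/2048
BRRBBBRBRRRRB: Left { 0,1/4,3/8,7/16,29/64,929/2048 }, Right { 465/1024,233/512,117/256,59/128,15/32,1/2,1 } — simplest 1859/4096
BRRBBBRBRRRRBB: Left { 0,1/4,3/8,7/16,29/64,929/2048,1859/4096 }, Right { 465/1024,233/512,117/256,59/128,15/32,1/2,1 } — simplest 3719/8192
BRRBBBRBRRRRBBB: Left { 0,1/4,3/8,7/16,29/64,929/2048,1859/4096,3719/8192 }, Right { 465/1024,233/512,117/256,59/128,15/32,1/2,1 } — simplest 7439/16384

7439/16384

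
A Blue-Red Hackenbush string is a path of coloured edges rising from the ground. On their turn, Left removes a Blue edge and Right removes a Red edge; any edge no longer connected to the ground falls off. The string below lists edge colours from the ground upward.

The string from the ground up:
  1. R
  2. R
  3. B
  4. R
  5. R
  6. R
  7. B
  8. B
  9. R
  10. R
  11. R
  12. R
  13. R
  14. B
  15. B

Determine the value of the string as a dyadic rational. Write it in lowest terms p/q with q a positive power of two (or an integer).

v_1 [R]  L=[—]  R=[0]  so -1
v_2 [RR]  L=[—]  R=[-1; 0]  so -2
v_3 [RRB]  L=[-2]  R=[-1; 0]  so -3/2
v_4 [RRBR]  L=[-2]  R=[-3/2; -1; 0]  so -7/4
v_5 [RRBRR]  L=[-2]  R=[-7/4; -3/2; -1; 0]  so -15/8
v_6 [RRBRRR]  L=[-2]  R=[-15/8; -7/4; -3/2; -1; 0]  so -31/16
v_7 [RRBRRRB]  L=[-2; -31/16]  R=[-15/8; -7/4; -3/2; -1; 0]  so -61/32
v_8 [RRBRRRBB]  L=[-2; -31/16; -61/32]  R=[-15/8; -7/4; -3/2; -1; 0]  so -121/64
v_9 [RRBRRRBBR]  L=[-2; -31/16; -61/32]  R=[-121/64; -15/8; -7/4; -3/2; -1; 0]  so -243/128
v_10 [RRBRRRBBRR]  L=[-2; -31/16; -61/32]  R=[-243/128; -121/64; -15/8; -7/4; -3/2; -1; 0]  so -487/256
v_11 [RRBRRRBBRRR]  L=[-2; -31/16; -61/32]  R=[-487/256; -243/128; -121/64; -15/8; -7/4; -3/2; -1; 0]  so -975/512
v_12 [RRBRRRBBRRRR]  L=[-2; -31/16; -61/32]  R=[-975/512; -487/256; -243/128; -121/64; -15/8; -7/4; -3/2; -1; 0]  so -1951/1024
v_13 [RRBRRRBBRRRRR]  L=[-2; -31/16; -61/32]  R=[-1951/1024; -975/512; -487/256; -243/128; -121/64; -15/8; -7/4; -3/2; -1; 0]  so -3903/2048
v_14 [RRBRRRBBRRRRRB]  L=[-2; -31/16; -61/32; -3903/2048]  R=[-1951/1024; -975/512; -487/256; -243/128; -121/64; -15/8; -7/4; -3/2; -1; 0]  so -7805/4096
v_15 [RRBRRRBBRRRRRBB]  L=[-2; -31/16; -61/32; -3903/2048; -7805/4096]  R=[-1951/1024; -975/512; -487/256; -243/128; -121/64; -15/8; -7/4; -3/2; -1; 0]  so -15609/8192

-15609/8192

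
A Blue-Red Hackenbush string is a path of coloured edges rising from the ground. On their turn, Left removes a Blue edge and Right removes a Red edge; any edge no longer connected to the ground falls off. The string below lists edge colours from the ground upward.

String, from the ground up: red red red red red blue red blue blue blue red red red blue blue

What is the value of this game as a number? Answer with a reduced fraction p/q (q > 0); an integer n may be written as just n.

-4665/1024

step 1: add red to get r; options L={ — } R={ 0 } ⇒ -1
step 2: add red to get rr; options L={ — } R={ -1 0 } ⇒ -2
step 3: add red to get rrr; options L={ — } R={ -2 -1 0 } ⇒ -3
step 4: add red to get rrrr; options L={ — } R={ -3 -2 -1 0 } ⇒ -4
step 5: add red to get rrrrr; options L={ — } R={ -4 -3 -2 -1 0 } ⇒ -5
step 6: add blue to get rrrrrb; options L={ -5 } R={ -4 -3 -2 -1 0 } ⇒ -9/2
step 7: add red to get rrrrrbr; options L={ -5 } R={ -9/2 -4 -3 -2 -1 0 } ⇒ -19/4
step 8: add blue to get rrrrrbrb; options L={ -5 -19/4 } R={ -9/2 -4 -3 -2 -1 0 } ⇒ -37/8
step 9: add blue to get rrrrrbrbb; options L={ -5 -19/4 -37/8 } R={ -9/2 -4 -3 -2 -1 0 } ⇒ -73/16
step 10: add blue to get rrrrrbrbbb; options L={ -5 -19/4 -37/8 -73/16 } R={ -9/2 -4 -3 -2 -1 0 } ⇒ -145/32
step 11: add red to get rrrrrbrbbbr; options L={ -5 -19/4 -37/8 -73/16 } R={ -145/32 -9/2 -4 -3 -2 -1 0 } ⇒ -291/64
step 12: add red to get rrrrrbrbbbrr; options L={ -5 -19/4 -37/8 -73/16 } R={ -291/64 -145/32 -9/2 -4 -3 -2 -1 0 } ⇒ -583/128
step 13: add red to get rrrrrbrbbbrrr; options L={ -5 -19/4 -37/8 -73/16 } R={ -583/128 -291/64 -145/32 -9/2 -4 -3 -2 -1 0 } ⇒ -1167/256
step 14: add blue to get rrrrrbrbbbrrrb; options L={ -5 -19/4 -37/8 -73/16 -1167/256 } R={ -583/128 -291/64 -145/32 -9/2 -4 -3 -2 -1 0 } ⇒ -2333/512
step 15: add blue to get rrrrrbrbbbrrrbb; options L={ -5 -19/4 -37/8 -73/16 -1167/256 -2333/512 } R={ -583/128 -291/64 -145/32 -9/2 -4 -3 -2 -1 0 } ⇒ -4665/1024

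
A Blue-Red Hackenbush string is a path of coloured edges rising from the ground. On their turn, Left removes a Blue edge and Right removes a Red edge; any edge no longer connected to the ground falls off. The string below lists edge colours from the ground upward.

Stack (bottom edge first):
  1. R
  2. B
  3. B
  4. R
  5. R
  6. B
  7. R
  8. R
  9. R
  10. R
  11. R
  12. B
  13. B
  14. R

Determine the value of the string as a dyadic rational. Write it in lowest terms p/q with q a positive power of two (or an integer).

G(R) = { ∅ | 0 } → -1
G(RB) = { -1 | 0 } → -1/2
G(RBB) = { -1; -1/2 | 0 } → -1/4
G(RBBR) = { -1; -1/2 | -1/4; 0 } → -3/8
G(RBBRR) = { -1; -1/2 | -3/8; -1/4; 0 } → -7/16
G(RBBRRB) = { -1; -1/2; -7/16 | -3/8; -1/4; 0 } → -13/32
G(RBBRRBR) = { -1; -1/2; -7/16 | -13/32; -3/8; -1/4; 0 } → -27/64
G(RBBRRBRR) = { -1; -1/2; -7/16 | -27/64; -13/32; -3/8; -1/4; 0 } → -55/128
G(RBBRRBRRR) = { -1; -1/2; -7/16 | -55/128; -27/64; -13/32; -3/8; -1/4; 0 } → -111/256
G(RBBRRBRRRR) = { -1; -1/2; -7/16 | -111/256; -55/128; -27/64; -13/32; -3/8; -1/4; 0 } → -223/512
G(RBBRRBRRRRR) = { -1; -1/2; -7/16 | -223/512; -111/256; -55/128; -27/64; -13/32; -3/8; -1/4; 0 } → -447/1024
G(RBBRRBRRRRRB) = { -1; -1/2; -7/16; -447/1024 | -223/512; -111/256; -55/128; -27/64; -13/32; -3/8; -1/4; 0 } → -893/2048
G(RBBRRBRRRRRBB) = { -1; -1/2; -7/16; -447/1024; -893/2048 | -223/512; -111/256; -55/128; -27/64; -13/32; -3/8; -1/4; 0 } → -1785/4096
G(RBBRRBRRRRRBBR) = { -1; -1/2; -7/16; -447/1024; -893/2048 | -1785/4096; -223/512; -111/256; -55/128; -27/64; -13/32; -3/8; -1/4; 0 } → -3571/8192

-3571/8192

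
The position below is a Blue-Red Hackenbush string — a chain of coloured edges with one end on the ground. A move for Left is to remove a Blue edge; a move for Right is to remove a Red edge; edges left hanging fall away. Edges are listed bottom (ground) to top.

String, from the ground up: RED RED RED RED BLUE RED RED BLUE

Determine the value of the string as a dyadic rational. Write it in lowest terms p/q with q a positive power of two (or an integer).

-61/16

Build G(s[:k]) for k = 1..8, string s = RED RED RED RED BLUE RED RED BLUE.
G(R) = { — | 0 } gives -1
G(RR) = { — | -1, 0 } gives -2
G(RRR) = { — | -2, -1, 0 } gives -3
G(RRRR) = { — | -3, -2, -1, 0 } gives -4
G(RRRRB) = { -4 | -3, -2, -1, 0 } gives -7/2
G(RRRRBR) = { -4 | -7/2, -3, -2, -1, 0 } gives -15/4
G(RRRRBRR) = { -4 | -15/4, -7/2, -3, -2, -1, 0 } gives -31/8
G(RRRRBRRB) = { -4, -31/8 | -15/4, -7/2, -3, -2, -1, 0 } gives -61/16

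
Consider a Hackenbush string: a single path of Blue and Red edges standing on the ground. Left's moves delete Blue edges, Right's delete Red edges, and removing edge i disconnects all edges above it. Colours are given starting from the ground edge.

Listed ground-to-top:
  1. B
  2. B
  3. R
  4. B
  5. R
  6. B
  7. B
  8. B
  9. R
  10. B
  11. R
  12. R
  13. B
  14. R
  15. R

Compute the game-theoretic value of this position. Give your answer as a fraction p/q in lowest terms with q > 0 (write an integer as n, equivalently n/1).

14153/8192

Prefix values for B B R B R B B B R B R R B R R via {L|R} + simplicity:
1 of 15 · B · max L 0 · min R +∞ → 1
2 of 15 · BB · max L 1 · min R +∞ → 2
3 of 15 · BBR · max L 1 · min R 2 → 3/2
4 of 15 · BBRB · max L 3/2 · min R 2 → 7/4
5 of 15 · BBRBR · max L 3/2 · min R 7/4 → 13/8
6 of 15 · BBRBRB · max L 13/8 · min R 7/4 → 27/16
7 of 15 · BBRBRBB · max L 27/16 · min R 7/4 → 55/32
8 of 15 · BBRBRBBB · max L 55/32 · min R 7/4 → 111/64
9 of 15 · BBRBRBBBR · max L 55/32 · min R 111/64 → 221/128
10 of 15 · BBRBRBBBRB · max L 221/128 · min R 111/64 → 443/256
11 of 15 · BBRBRBBBRBR · max L 221/128 · min R 443/256 → 885/512
12 of 15 · BBRBRBBBRBRR · max L 221/128 · min R 885/512 → 1769/1024
13 of 15 · BBRBRBBBRBRRB · max L 1769/1024 · min R 885/512 → 3539/2048
14 of 15 · BBRBRBBBRBRRBR · max L 1769/1024 · min R 3539/2048 → 7077/4096
15 of 15 · BBRBRBBBRBRRBRR · max L 1769/1024 · min R 7077/4096 → 14153/8192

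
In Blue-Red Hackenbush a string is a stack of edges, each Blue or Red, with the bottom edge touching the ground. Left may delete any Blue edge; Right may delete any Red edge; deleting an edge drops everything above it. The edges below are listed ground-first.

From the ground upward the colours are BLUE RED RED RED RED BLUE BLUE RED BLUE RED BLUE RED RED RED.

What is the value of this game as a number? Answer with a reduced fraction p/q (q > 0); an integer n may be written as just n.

849/8192

Recurse on prefixes of the 14-edge string BLUE RED RED RED RED BLUE BLUE RED BLUE RED BLUE RED RED RED:
g(B) = { 0 |  } so 1
g(BR) = { 0 | 1 } so 1/2
g(BRR) = { 0 | 1/2; 1 } so 1/4
g(BRRR) = { 0 | 1/4; 1/2; 1 } so 1/8
g(BRRRR) = { 0 | 1/8; 1/4; 1/2; 1 } so 1/16
g(BRRRRB) = { 0; 1/16 | 1/8; 1/4; 1/2; 1 } so 3/32
g(BRRRRBB) = { 0; 1/16; 3/32 | 1/8; 1/4; 1/2; 1 } so 7/64
g(BRRRRBBR) = { 0; 1/16; 3/32 | 7/64; 1/8; 1/4; 1/2; 1 } so 13/128
g(BRRRRBBRB) = { 0; 1/16; 3/32; 13/128 | 7/64; 1/8; 1/4; 1/2; 1 } so 27/256
g(BRRRRBBRBR) = { 0; 1/16; 3/32; 13/128 | 27/256; 7/64; 1/8; 1/4; 1/2; 1 } so 53/512
g(BRRRRBBRBRB) = { 0; 1/16; 3/32; 13/128; 53/512 | 27/256; 7/64; 1/8; 1/4; 1/2; 1 } so 107/1024
g(BRRRRBBRBRBR) = { 0; 1/16; 3/32; 13/128; 53/512 | 107/1024; 27/256; 7/64; 1/8; 1/4; 1/2; 1 } so 213/2048
g(BRRRRBBRBRBRR) = { 0; 1/16; 3/32; 13/128; 53/512 | 213/2048; 107/1024; 27/256; 7/64; 1/8; 1/4; 1/2; 1 } so 425/4096
g(BRRRRBBRBRBRRR) = { 0; 1/16; 3/32; 13/128; 53/512 | 425/4096; 213/2048; 107/1024; 27/256; 7/64; 1/8; 1/4; 1/2; 1 } so 849/8192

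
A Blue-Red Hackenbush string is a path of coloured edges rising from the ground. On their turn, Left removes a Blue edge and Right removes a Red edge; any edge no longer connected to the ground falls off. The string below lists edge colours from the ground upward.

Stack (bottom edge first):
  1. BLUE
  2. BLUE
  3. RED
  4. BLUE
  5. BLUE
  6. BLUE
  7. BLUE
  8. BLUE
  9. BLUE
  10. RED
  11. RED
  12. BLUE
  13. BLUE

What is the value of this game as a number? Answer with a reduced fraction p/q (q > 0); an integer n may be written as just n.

edge 1 of 13 (BLUE): { 0 | — } = 1
edge 2 of 13 (BLUE): { 0; 1 | — } = 2
edge 3 of 13 (RED): { 0; 1 | 2 } = 3/2
edge 4 of 13 (BLUE): { 0; 1; 3/2 | 2 } = 7/4
edge 5 of 13 (BLUE): { 0; 1; 3/2; 7/4 | 2 } = 15/8
edge 6 of 13 (BLUE): { 0; 1; 3/2; 7/4; 15/8 | 2 } = 31/16
edge 7 of 13 (BLUE): { 0; 1; 3/2; 7/4; 15/8; 31/16 | 2 } = 63/32
edge 8 of 13 (BLUE): { 0; 1; 3/2; 7/4; 15/8; 31/16; 63/32 | 2 } = 127/64
edge 9 of 13 (BLUE): { 0; 1; 3/2; 7/4; 15/8; 31/16; 63/32; 127/64 | 2 } = 255/128
edge 10 of 13 (RED): { 0; 1; 3/2; 7/4; 15/8; 31/16; 63/32; 127/64 | 255/128; 2 } = 509/256
edge 11 of 13 (RED): { 0; 1; 3/2; 7/4; 15/8; 31/16; 63/32; 127/64 | 509/256; 255/128; 2 } = 1017/512
edge 12 of 13 (BLUE): { 0; 1; 3/2; 7/4; 15/8; 31/16; 63/32; 127/64; 1017/512 | 509/256; 255/128; 2 } = 2035/1024
edge 13 of 13 (BLUE): { 0; 1; 3/2; 7/4; 15/8; 31/16; 63/32; 127/64; 1017/512; 2035/1024 | 509/256; 255/128; 2 } = 4071/2048

4071/2048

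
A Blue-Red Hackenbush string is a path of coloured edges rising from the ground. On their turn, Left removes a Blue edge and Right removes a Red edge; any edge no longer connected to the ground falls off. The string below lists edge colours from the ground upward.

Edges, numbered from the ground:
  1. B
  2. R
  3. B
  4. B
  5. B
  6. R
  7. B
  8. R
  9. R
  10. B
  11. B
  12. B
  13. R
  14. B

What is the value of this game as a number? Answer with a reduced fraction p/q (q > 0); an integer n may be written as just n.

Recurse on prefixes of the 14-edge string B R B B B R B R R B B B R B:
1 of 14 · B · max L 0 · min R +∞ => 1
2 of 14 · BR · max L 0 · min R 1 => 1/2
3 of 14 · BRB · max L 1/2 · min R 1 => 3/4
4 of 14 · BRBB · max L 3/4 · min R 1 => 7/8
5 of 14 · BRBBB · max L 7/8 · min R 1 => 15/16
6 of 14 · BRBBBR · max L 7/8 · min R 15/16 => 29/32
7 of 14 · BRBBBRB · max L 29/32 · min R 15/16 => 59/64
8 of 14 · BRBBBRBR · max L 29/32 · min R 59/64 => 117/128
9 of 14 · BRBBBRBRR · max L 29/32 · min R 117/128 => 233/256
10 of 14 · BRBBBRBRRB · max L 233/256 · min R 117/128 => 467/512
11 of 14 · BRBBBRBRRBB · max L 467/512 · min R 117/128 => 935/1024
12 of 14 · BRBBBRBRRBBB · max L 935/1024 · min R 117/128 => 1871/2048
13 of 14 · BRBBBRBRRBBBR · max L 935/1024 · min R 1871/2048 => 3741/4096
14 of 14 · BRBBBRBRRBBBRB · max L 3741/4096 · min R 1871/2048 => 7483/8192

7483/8192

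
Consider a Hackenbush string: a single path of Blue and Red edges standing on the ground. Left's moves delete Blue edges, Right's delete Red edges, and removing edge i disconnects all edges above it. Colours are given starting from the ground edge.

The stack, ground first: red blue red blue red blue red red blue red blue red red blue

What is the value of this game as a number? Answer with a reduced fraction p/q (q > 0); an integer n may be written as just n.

-5549/8192

Build value(s[:k]) for k = 1..14, string s = red blue red blue red blue red red blue red blue red red blue.
r: Left { — }, Right { 0 } => simplest -1
rb: Left { -1 }, Right { 0 } => simplest -1/2
rbr: Left { -1 }, Right { -1/2,0 } => simplest -3/4
rbrb: Left { -1,-3/4 }, Right { -1/2,0 } => simplest -5/8
rbrbr: Left { -1,-3/4 }, Right { -5/8,-1/2,0 } => simplest -11/16
rbrbrb: Left { -1,-3/4,-11/16 }, Right { -5/8,-1/2,0 } => simplest -21/32
rbrbrbr: Left { -1,-3/4,-11/16 }, Right { -21/32,-5/8,-1/2,0 } => simplest -43/64
rbrbrbrr: Left { -1,-3/4,-11/16 }, Right { -43/64,-21/32,-5/8,-1/2,0 } => simplest -87/128
rbrbrbrrb: Left { -1,-3/4,-11/16,-87/128 }, Right { -43/64,-21/32,-5/8,-1/2,0 } => simplest -173/256
rbrbrbrrbr: Left { -1,-3/4,-11/16,-87/128 }, Right { -173/256,-43/64,-21/32,-5/8,-1/2,0 } => simplest -347/512
rbrbrbrrbrb: Left { -1,-3/4,-11/16,-87/128,-347/512 }, Right { -173/256,-43/64,-21/32,-5/8,-1/2,0 } => simplest -693/1024
rbrbrbrrbrbr: Left { -1,-3/4,-11/16,-87/128,-347/512 }, Right { -693/1024,-173/256,-43/64,-21/32,-5/8,-1/2,0 } => simplest -1387/2048
rbrbrbrrbrbrr: Left { -1,-3/4,-11/16,-87/128,-347/512 }, Right { -1387/2048,-693/1024,-173/256,-43/64,-21/32,-5/8,-1/2,0 } => simplest -2775/4096
rbrbrbrrbrbrrb: Left { -1,-3/4,-11/16,-87/128,-347/512,-2775/4096 }, Right { -1387/2048,-693/1024,-173/256,-43/64,-21/32,-5/8,-1/2,0 } => simplest -5549/8192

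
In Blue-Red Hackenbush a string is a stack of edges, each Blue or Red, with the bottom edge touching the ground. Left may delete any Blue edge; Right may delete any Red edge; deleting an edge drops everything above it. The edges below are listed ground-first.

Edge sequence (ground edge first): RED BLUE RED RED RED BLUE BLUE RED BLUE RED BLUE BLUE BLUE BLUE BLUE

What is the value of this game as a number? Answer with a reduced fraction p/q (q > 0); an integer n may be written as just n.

-14657/16384

G_1 [R]  L=[∅]  R=[0]  = -1
G_2 [RB]  L=[-1]  R=[0]  = -1/2
G_3 [RBR]  L=[-1]  R=[-1/2; 0]  = -3/4
G_4 [RBRR]  L=[-1]  R=[-3/4; -1/2; 0]  = -7/8
G_5 [RBRRR]  L=[-1]  R=[-7/8; -3/4; -1/2; 0]  = -15/16
G_6 [RBRRRB]  L=[-1; -15/16]  R=[-7/8; -3/4; -1/2; 0]  = -29/32
G_7 [RBRRRBB]  L=[-1; -15/16; -29/32]  R=[-7/8; -3/4; -1/2; 0]  = -57/64
G_8 [RBRRRBBR]  L=[-1; -15/16; -29/32]  R=[-57/64; -7/8; -3/4; -1/2; 0]  = -115/128
G_9 [RBRRRBBRB]  L=[-1; -15/16; -29/32; -115/128]  R=[-57/64; -7/8; -3/4; -1/2; 0]  = -229/256
G_10 [RBRRRBBRBR]  L=[-1; -15/16; -29/32; -115/128]  R=[-229/256; -57/64; -7/8; -3/4; -1/2; 0]  = -459/512
G_11 [RBRRRBBRBRB]  L=[-1; -15/16; -29/32; -115/128; -459/512]  R=[-229/256; -57/64; -7/8; -3/4; -1/2; 0]  = -917/1024
G_12 [RBRRRBBRBRBB]  L=[-1; -15/16; -29/32; -115/128; -459/512; -917/1024]  R=[-229/256; -57/64; -7/8; -3/4; -1/2; 0]  = -1833/2048
G_13 [RBRRRBBRBRBBB]  L=[-1; -15/16; -29/32; -115/128; -459/512; -917/1024; -1833/2048]  R=[-229/256; -57/64; -7/8; -3/4; -1/2; 0]  = -3665/4096
G_14 [RBRRRBBRBRBBBB]  L=[-1; -15/16; -29/32; -115/128; -459/512; -917/1024; -1833/2048; -3665/4096]  R=[-229/256; -57/64; -7/8; -3/4; -1/2; 0]  = -7329/8192
G_15 [RBRRRBBRBRBBBBB]  L=[-1; -15/16; -29/32; -115/128; -459/512; -917/1024; -1833/2048; -3665/4096; -7329/8192]  R=[-229/256; -57/64; -7/8; -3/4; -1/2; 0]  = -14657/16384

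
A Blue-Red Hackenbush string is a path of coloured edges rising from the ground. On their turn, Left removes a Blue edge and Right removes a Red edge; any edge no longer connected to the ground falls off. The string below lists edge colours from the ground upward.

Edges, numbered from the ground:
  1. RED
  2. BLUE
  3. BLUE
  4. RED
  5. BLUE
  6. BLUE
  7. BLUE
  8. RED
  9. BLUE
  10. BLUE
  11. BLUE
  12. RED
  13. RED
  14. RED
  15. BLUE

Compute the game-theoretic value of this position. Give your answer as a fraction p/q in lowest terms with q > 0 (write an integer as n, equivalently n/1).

-4381/16384

val(R) = { — | 0 } → -1
val(RB) = { -1 | 0 } → -1/2
val(RBB) = { -1,-1/2 | 0 } → -1/4
val(RBBR) = { -1,-1/2 | -1/4,0 } → -3/8
val(RBBRB) = { -1,-1/2,-3/8 | -1/4,0 } → -5/16
val(RBBRBB) = { -1,-1/2,-3/8,-5/16 | -1/4,0 } → -9/32
val(RBBRBBB) = { -1,-1/2,-3/8,-5/16,-9/32 | -1/4,0 } → -17/64
val(RBBRBBBR) = { -1,-1/2,-3/8,-5/16,-9/32 | -17/64,-1/4,0 } → -35/128
val(RBBRBBBRB) = { -1,-1/2,-3/8,-5/16,-9/32,-35/128 | -17/64,-1/4,0 } → -69/256
val(RBBRBBBRBB) = { -1,-1/2,-3/8,-5/16,-9/32,-35/128,-69/256 | -17/64,-1/4,0 } → -137/512
val(RBBRBBBRBBB) = { -1,-1/2,-3/8,-5/16,-9/32,-35/128,-69/256,-137/512 | -17/64,-1/4,0 } → -273/1024
val(RBBRBBBRBBBR) = { -1,-1/2,-3/8,-5/16,-9/32,-35/128,-69/256,-137/512 | -273/1024,-17/64,-1/4,0 } → -547/2048
val(RBBRBBBRBBBRR) = { -1,-1/2,-3/8,-5/16,-9/32,-35/128,-69/256,-137/512 | -547/2048,-273/1024,-17/64,-1/4,0 } → -1095/4096
val(RBBRBBBRBBBRRR) = { -1,-1/2,-3/8,-5/16,-9/32,-35/128,-69/256,-137/512 | -1095/4096,-547/2048,-273/1024,-17/64,-1/4,0 } → -2191/8192
val(RBBRBBBRBBBRRRB) = { -1,-1/2,-3/8,-5/16,-9/32,-35/128,-69/256,-137/512,-2191/8192 | -1095/4096,-547/2048,-273/1024,-17/64,-1/4,0 } → -4381/16384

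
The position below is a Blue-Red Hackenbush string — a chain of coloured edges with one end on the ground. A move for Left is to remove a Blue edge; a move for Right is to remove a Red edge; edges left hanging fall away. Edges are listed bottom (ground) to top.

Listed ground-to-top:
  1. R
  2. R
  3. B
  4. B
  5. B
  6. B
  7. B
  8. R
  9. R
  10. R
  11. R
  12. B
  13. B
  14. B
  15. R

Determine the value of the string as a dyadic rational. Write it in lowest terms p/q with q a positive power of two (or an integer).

step 1: add R to get R; options L={ ∅ } R={ 0 } — -1
step 2: add R to get RR; options L={ ∅ } R={ -1 0 } — -2
step 3: add B to get RRB; options L={ -2 } R={ -1 0 } — -3/2
step 4: add B to get RRBB; options L={ -2 -3/2 } R={ -1 0 } — -5/4
step 5: add B to get RRBBB; options L={ -2 -3/2 -5/4 } R={ -1 0 } — -9/8
step 6: add B to get RRBBBB; options L={ -2 -3/2 -5/4 -9/8 } R={ -1 0 } — -17/16
step 7: add B to get RRBBBBB; options L={ -2 -3/2 -5/4 -9/8 -17/16 } R={ -1 0 } — -33/32
step 8: add R to get RRBBBBBR; options L={ -2 -3/2 -5/4 -9/8 -17/16 } R={ -33/32 -1 0 } — -67/64
step 9: add R to get RRBBBBBRR; options L={ -2 -3/2 -5/4 -9/8 -17/16 } R={ -67/64 -33/32 -1 0 } — -135/128
step 10: add R to get RRBBBBBRRR; options L={ -2 -3/2 -5/4 -9/8 -17/16 } R={ -135/128 -67/64 -33/32 -1 0 } — -271/256
step 11: add R to get RRBBBBBRRRR; options L={ -2 -3/2 -5/4 -9/8 -17/16 } R={ -271/256 -135/128 -67/64 -33/32 -1 0 } — -543/512
step 12: add B to get RRBBBBBRRRRB; options L={ -2 -3/2 -5/4 -9/8 -17/16 -543/512 } R={ -271/256 -135/128 -67/64 -33/32 -1 0 } — -1085/1024
step 13: add B to get RRBBBBBRRRRBB; options L={ -2 -3/2 -5/4 -9/8 -17/16 -543/512 -1085/1024 } R={ -271/256 -135/128 -67/64 -33/32 -1 0 } — -2169/2048
step 14: add B to get RRBBBBBRRRRBBB; options L={ -2 -3/2 -5/4 -9/8 -17/16 -543/512 -1085/1024 -2169/2048 } R={ -271/256 -135/128 -67/64 -33/32 -1 0 } — -4337/4096
step 15: add R to get RRBBBBBRRRRBBBR; options L={ -2 -3/2 -5/4 -9/8 -17/16 -543/512 -1085/1024 -2169/2048 } R={ -4337/4096 -271/256 -135/128 -67/64 -33/32 -1 0 } — -8675/8192

-8675/8192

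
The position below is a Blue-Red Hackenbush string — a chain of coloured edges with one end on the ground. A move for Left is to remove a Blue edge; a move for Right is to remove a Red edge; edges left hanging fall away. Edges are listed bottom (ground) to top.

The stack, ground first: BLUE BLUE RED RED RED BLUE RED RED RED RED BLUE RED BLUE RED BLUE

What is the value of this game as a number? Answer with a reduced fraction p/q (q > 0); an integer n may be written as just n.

step 1: add BLUE to get B; options L={ 0 } R={ — } ⇒ 1
step 2: add BLUE to get BB; options L={ 0, 1 } R={ — } ⇒ 2
step 3: add RED to get BBR; options L={ 0, 1 } R={ 2 } ⇒ 3/2
step 4: add RED to get BBRR; options L={ 0, 1 } R={ 3/2, 2 } ⇒ 5/4
step 5: add RED to get BBRRR; options L={ 0, 1 } R={ 5/4, 3/2, 2 } ⇒ 9/8
step 6: add BLUE to get BBRRRB; options L={ 0, 1, 9/8 } R={ 5/4, 3/2, 2 } ⇒ 19/16
step 7: add RED to get BBRRRBR; options L={ 0, 1, 9/8 } R={ 19/16, 5/4, 3/2, 2 } ⇒ 37/32
step 8: add RED to get BBRRRBRR; options L={ 0, 1, 9/8 } R={ 37/32, 19/16, 5/4, 3/2, 2 } ⇒ 73/64
step 9: add RED to get BBRRRBRRR; options L={ 0, 1, 9/8 } R={ 73/64, 37/32, 19/16, 5/4, 3/2, 2 } ⇒ 145/128
step 10: add RED to get BBRRRBRRRR; options L={ 0, 1, 9/8 } R={ 145/128, 73/64, 37/32, 19/16, 5/4, 3/2, 2 } ⇒ 289/256
step 11: add BLUE to get BBRRRBRRRRB; options L={ 0, 1, 9/8, 289/256 } R={ 145/128, 73/64, 37/32, 19/16, 5/4, 3/2, 2 } ⇒ 579/512
step 12: add RED to get BBRRRBRRRRBR; options L={ 0, 1, 9/8, 289/256 } R={ 579/512, 145/128, 73/64, 37/32, 19/16, 5/4, 3/2, 2 } ⇒ 1157/1024
step 13: add BLUE to get BBRRRBRRRRBRB; options L={ 0, 1, 9/8, 289/256, 1157/1024 } R={ 579/512, 145/128, 73/64, 37/32, 19/16, 5/4, 3/2, 2 } ⇒ 2315/2048
step 14: add RED to get BBRRRBRRRRBRBR; options L={ 0, 1, 9/8, 289/256, 1157/1024 } R={ 2315/2048, 579/512, 145/128, 73/64, 37/32, 19/16, 5/4, 3/2, 2 } ⇒ 4629/4096
step 15: add BLUE to get BBRRRBRRRRBRBRB; options L={ 0, 1, 9/8, 289/256, 1157/1024, 4629/4096 } R={ 2315/2048, 579/512, 145/128, 73/64, 37/32, 19/16, 5/4, 3/2, 2 } ⇒ 9259/8192

9259/8192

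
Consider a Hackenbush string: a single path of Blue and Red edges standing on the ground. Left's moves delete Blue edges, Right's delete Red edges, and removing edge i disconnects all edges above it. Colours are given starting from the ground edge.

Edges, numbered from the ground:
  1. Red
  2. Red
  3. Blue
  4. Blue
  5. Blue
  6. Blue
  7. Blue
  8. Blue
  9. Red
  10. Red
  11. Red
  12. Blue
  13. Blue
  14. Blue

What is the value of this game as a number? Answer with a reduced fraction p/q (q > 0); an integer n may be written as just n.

-4209/4096

Recurse on prefixes of the 14-edge string Red Red Blue Blue Blue Blue Blue Blue Red Red Red Blue Blue Blue:
G(R) = { ∅ | 0 } — -1
G(RR) = { ∅ | -1 0 } — -2
G(RRB) = { -2 | -1 0 } — -3/2
G(RRBB) = { -2 -3/2 | -1 0 } — -5/4
G(RRBBB) = { -2 -3/2 -5/4 | -1 0 } — -9/8
G(RRBBBB) = { -2 -3/2 -5/4 -9/8 | -1 0 } — -17/16
G(RRBBBBB) = { -2 -3/2 -5/4 -9/8 -17/16 | -1 0 } — -33/32
G(RRBBBBBB) = { -2 -3/2 -5/4 -9/8 -17/16 -33/32 | -1 0 } — -65/64
G(RRBBBBBBR) = { -2 -3/2 -5/4 -9/8 -17/16 -33/32 | -65/64 -1 0 } — -131/128
G(RRBBBBBBRR) = { -2 -3/2 -5/4 -9/8 -17/16 -33/32 | -131/128 -65/64 -1 0 } — -263/256
G(RRBBBBBBRRR) = { -2 -3/2 -5/4 -9/8 -17/16 -33/32 | -263/256 -131/128 -65/64 -1 0 } — -527/512
G(RRBBBBBBRRRB) = { -2 -3/2 -5/4 -9/8 -17/16 -33/32 -527/512 | -263/256 -131/128 -65/64 -1 0 } — -1053/1024
G(RRBBBBBBRRRBB) = { -2 -3/2 -5/4 -9/8 -17/16 -33/32 -527/512 -1053/1024 | -263/256 -131/128 -65/64 -1 0 } — -2105/2048
G(RRBBBBBBRRRBBB) = { -2 -3/2 -5/4 -9/8 -17/16 -33/32 -527/512 -1053/1024 -2105/2048 | -263/256 -131/128 -65/64 -1 0 } — -4209/4096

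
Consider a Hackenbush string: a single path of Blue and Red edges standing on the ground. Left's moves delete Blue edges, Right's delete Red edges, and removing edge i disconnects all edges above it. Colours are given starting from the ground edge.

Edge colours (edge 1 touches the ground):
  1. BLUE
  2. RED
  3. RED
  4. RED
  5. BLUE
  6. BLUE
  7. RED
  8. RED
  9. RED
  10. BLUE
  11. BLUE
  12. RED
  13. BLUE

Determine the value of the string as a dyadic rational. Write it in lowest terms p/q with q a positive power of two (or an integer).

795/4096

Build v(s[:k]) for k = 1..13, string s = BLUE RED RED RED BLUE BLUE RED RED RED BLUE BLUE RED BLUE.
v(B) = { 0 | ∅ } => 1
v(BR) = { 0 | 1 } => 1/2
v(BRR) = { 0 | 1/2, 1 } => 1/4
v(BRRR) = { 0 | 1/4, 1/2, 1 } => 1/8
v(BRRRB) = { 0, 1/8 | 1/4, 1/2, 1 } => 3/16
v(BRRRBB) = { 0, 1/8, 3/16 | 1/4, 1/2, 1 } => 7/32
v(BRRRBBR) = { 0, 1/8, 3/16 | 7/32, 1/4, 1/2, 1 } => 13/64
v(BRRRBBRR) = { 0, 1/8, 3/16 | 13/64, 7/32, 1/4, 1/2, 1 } => 25/128
v(BRRRBBRRR) = { 0, 1/8, 3/16 | 25/128, 13/64, 7/32, 1/4, 1/2, 1 } => 49/256
v(BRRRBBRRRB) = { 0, 1/8, 3/16, 49/256 | 25/128, 13/64, 7/32, 1/4, 1/2, 1 } => 99/512
v(BRRRBBRRRBB) = { 0, 1/8, 3/16, 49/256, 99/512 | 25/128, 13/64, 7/32, 1/4, 1/2, 1 } => 199/1024
v(BRRRBBRRRBBR) = { 0, 1/8, 3/16, 49/256, 99/512 | 199/1024, 25/128, 13/64, 7/32, 1/4, 1/2, 1 } => 397/2048
v(BRRRBBRRRBBRB) = { 0, 1/8, 3/16, 49/256, 99/512, 397/2048 | 199/1024, 25/128, 13/64, 7/32, 1/4, 1/2, 1 } => 795/4096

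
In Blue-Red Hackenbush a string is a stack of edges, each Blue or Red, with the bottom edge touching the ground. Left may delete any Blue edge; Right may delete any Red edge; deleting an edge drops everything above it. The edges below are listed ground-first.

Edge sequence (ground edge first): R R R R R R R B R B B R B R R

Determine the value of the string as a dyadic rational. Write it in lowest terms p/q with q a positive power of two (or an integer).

-1687/256

edge 1 of 15 (R): { none | 0 } => -1
edge 2 of 15 (R): { none | -1 0 } => -2
edge 3 of 15 (R): { none | -2 -1 0 } => -3
edge 4 of 15 (R): { none | -3 -2 -1 0 } => -4
edge 5 of 15 (R): { none | -4 -3 -2 -1 0 } => -5
edge 6 of 15 (R): { none | -5 -4 -3 -2 -1 0 } => -6
edge 7 of 15 (R): { none | -6 -5 -4 -3 -2 -1 0 } => -7
edge 8 of 15 (B): { -7 | -6 -5 -4 -3 -2 -1 0 } => -13/2
edge 9 of 15 (R): { -7 | -13/2 -6 -5 -4 -3 -2 -1 0 } => -27/4
edge 10 of 15 (B): { -7 -27/4 | -13/2 -6 -5 -4 -3 -2 -1 0 } => -53/8
edge 11 of 15 (B): { -7 -27/4 -53/8 | -13/2 -6 -5 -4 -3 -2 -1 0 } => -105/16
edge 12 of 15 (R): { -7 -27/4 -53/8 | -105/16 -13/2 -6 -5 -4 -3 -2 -1 0 } => -211/32
edge 13 of 15 (B): { -7 -27/4 -53/8 -211/32 | -105/16 -13/2 -6 -5 -4 -3 -2 -1 0 } => -421/64
edge 14 of 15 (R): { -7 -27/4 -53/8 -211/32 | -421/64 -105/16 -13/2 -6 -5 -4 -3 -2 -1 0 } => -843/128
edge 15 of 15 (R): { -7 -27/4 -53/8 -211/32 | -843/128 -421/64 -105/16 -13/2 -6 -5 -4 -3 -2 -1 0 } => -1687/256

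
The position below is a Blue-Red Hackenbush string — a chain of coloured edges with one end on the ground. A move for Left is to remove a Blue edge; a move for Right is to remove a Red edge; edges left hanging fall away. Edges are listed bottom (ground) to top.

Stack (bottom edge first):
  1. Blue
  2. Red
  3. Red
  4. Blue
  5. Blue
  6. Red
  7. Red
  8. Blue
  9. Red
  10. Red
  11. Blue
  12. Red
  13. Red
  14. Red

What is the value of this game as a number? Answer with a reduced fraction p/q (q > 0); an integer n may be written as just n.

3217/8192

Recurse on prefixes of the 14-edge string Blue Red Red Blue Blue Red Red Blue Red Red Blue Red Red Red:
1 of 14 · B · max L 0 · min R +∞ so 1
2 of 14 · BR · max L 0 · min R 1 so 1/2
3 of 14 · BRR · max L 0 · min R 1/2 so 1/4
4 of 14 · BRRB · max L 1/4 · min R 1/2 so 3/8
5 of 14 · BRRBB · max L 3/8 · min R 1/2 so 7/16
6 of 14 · BRRBBR · max L 3/8 · min R 7/16 so 13/32
7 of 14 · BRRBBRR · max L 3/8 · min R 13/32 so 25/64
8 of 14 · BRRBBRRB · max L 25/64 · min R 13/32 so 51/128
9 of 14 · BRRBBRRBR · max L 25/64 · min R 51/128 so 101/256
10 of 14 · BRRBBRRBRR · max L 25/64 · min R 101/256 so 201/512
11 of 14 · BRRBBRRBRRB · max L 201/512 · min R 101/256 so 403/1024
12 of 14 · BRRBBRRBRRBR · max L 201/512 · min R 403/1024 so 805/2048
13 of 14 · BRRBBRRBRRBRR · max L 201/512 · min R 805/2048 so 1609/4096
14 of 14 · BRRBBRRBRRBRRR · max L 201/512 · min R 1609/4096 so 3217/8192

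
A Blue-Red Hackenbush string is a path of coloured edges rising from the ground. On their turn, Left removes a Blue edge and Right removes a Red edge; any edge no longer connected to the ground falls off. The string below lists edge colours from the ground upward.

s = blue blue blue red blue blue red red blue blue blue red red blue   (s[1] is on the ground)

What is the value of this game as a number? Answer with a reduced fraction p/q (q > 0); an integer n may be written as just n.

Build value(s[:k]) for k = 1..14, string s = blue blue blue red blue blue red red blue blue blue red red blue.
b: Left { 0 }, Right { ∅ } = simplest 1
bb: Left { 0, 1 }, Right { ∅ } = simplest 2
bbb: Left { 0, 1, 2 }, Right { ∅ } = simplest 3
bbbr: Left { 0, 1, 2 }, Right { 3 } = simplest 5/2
bbbrb: Left { 0, 1, 2, 5/2 }, Right { 3 } = simplest 11/4
bbbrbb: Left { 0, 1, 2, 5/2, 11/4 }, Right { 3 } = simplest 23/8
bbbrbbr: Left { 0, 1, 2, 5/2, 11/4 }, Right { 23/8, 3 } = simplest 45/16
bbbrbbrr: Left { 0, 1, 2, 5/2, 11/4 }, Right { 45/16, 23/8, 3 } = simplest 89/32
bbbrbbrrb: Left { 0, 1, 2, 5/2, 11/4, 89/32 }, Right { 45/16, 23/8, 3 } = simplest 179/64
bbbrbbrrbb: Left { 0, 1, 2, 5/2, 11/4, 89/32, 179/64 }, Right { 45/16, 23/8, 3 } = simplest 359/128
bbbrbbrrbbb: Left { 0, 1, 2, 5/2, 11/4, 89/32, 179/64, 359/128 }, Right { 45/16, 23/8, 3 } = simplest 719/256
bbbrbbrrbbbr: Left { 0, 1, 2, 5/2, 11/4, 89/32, 179/64, 359/128 }, Right { 719/256, 45/16, 23/8, 3 } = simplest 1437/512
bbbrbbrrbbbrr: Left { 0, 1, 2, 5/2, 11/4, 89/32, 179/64, 359/128 }, Right { 1437/512, 719/256, 45/16, 23/8, 3 } = simplest 2873/1024
bbbrbbrrbbbrrb: Left { 0, 1, 2, 5/2, 11/4, 89/32, 179/64, 359/128, 2873/1024 }, Right { 1437/512, 719/256, 45/16, 23/8, 3 } = simplest 5747/2048

5747/2048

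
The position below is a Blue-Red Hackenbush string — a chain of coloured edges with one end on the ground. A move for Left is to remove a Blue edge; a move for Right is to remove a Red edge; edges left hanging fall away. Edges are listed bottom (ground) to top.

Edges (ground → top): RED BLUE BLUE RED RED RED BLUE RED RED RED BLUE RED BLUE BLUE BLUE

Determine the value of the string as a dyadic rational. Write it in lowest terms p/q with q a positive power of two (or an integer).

-7633/16384

Build val(s[:k]) for k = 1..15, string s = RED BLUE BLUE RED RED RED BLUE RED RED RED BLUE RED BLUE BLUE BLUE.
val(R) = { ∅ | 0 } => -1
val(RB) = { -1 | 0 } => -1/2
val(RBB) = { -1, -1/2 | 0 } => -1/4
val(RBBR) = { -1, -1/2 | -1/4, 0 } => -3/8
val(RBBRR) = { -1, -1/2 | -3/8, -1/4, 0 } => -7/16
val(RBBRRR) = { -1, -1/2 | -7/16, -3/8, -1/4, 0 } => -15/32
val(RBBRRRB) = { -1, -1/2, -15/32 | -7/16, -3/8, -1/4, 0 } => -29/64
val(RBBRRRBR) = { -1, -1/2, -15/32 | -29/64, -7/16, -3/8, -1/4, 0 } => -59/128
val(RBBRRRBRR) = { -1, -1/2, -15/32 | -59/128, -29/64, -7/16, -3/8, -1/4, 0 } => -119/256
val(RBBRRRBRRR) = { -1, -1/2, -15/32 | -119/256, -59/128, -29/64, -7/16, -3/8, -1/4, 0 } => -239/512
val(RBBRRRBRRRB) = { -1, -1/2, -15/32, -239/512 | -119/256, -59/128, -29/64, -7/16, -3/8, -1/4, 0 } => -477/1024
val(RBBRRRBRRRBR) = { -1, -1/2, -15/32, -239/512 | -477/1024, -119/256, -59/128, -29/64, -7/16, -3/8, -1/4, 0 } => -955/2048
val(RBBRRRBRRRBRB) = { -1, -1/2, -15/32, -239/512, -955/2048 | -477/1024, -119/256, -59/128, -29/64, -7/16, -3/8, -1/4, 0 } => -1909/4096
val(RBBRRRBRRRBRBB) = { -1, -1/2, -15/32, -239/512, -955/2048, -1909/4096 | -477/1024, -119/256, -59/128, -29/64, -7/16, -3/8, -1/4, 0 } => -3817/8192
val(RBBRRRBRRRBRBBB) = { -1, -1/2, -15/32, -239/512, -955/2048, -1909/4096, -3817/8192 | -477/1024, -119/256, -59/128, -29/64, -7/16, -3/8, -1/4, 0 } => -7633/16384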